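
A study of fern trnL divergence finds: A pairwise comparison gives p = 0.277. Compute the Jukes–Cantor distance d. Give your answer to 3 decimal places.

d = −(3/4) ln(1 − 4p/3) = −0.75 ln(1 − 0.369333) = −0.75 ln(0.630667)
  = −0.75 × (-0.460977) = 0.345733 substitutions/site.

0.346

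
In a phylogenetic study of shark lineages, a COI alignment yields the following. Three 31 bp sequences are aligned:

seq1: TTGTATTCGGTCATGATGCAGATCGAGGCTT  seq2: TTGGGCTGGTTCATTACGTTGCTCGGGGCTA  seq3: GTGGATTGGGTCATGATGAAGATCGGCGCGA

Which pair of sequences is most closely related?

seq1–seq2: 12/31 differ, p = 0.387, d = 0.544.
seq1–seq3: 8/31 differ, p = 0.258, d = 0.316.
seq2–seq3: 11/31 differ, p = 0.355, d = 0.481.
The smallest distance is between seq1 and seq3.

seq1 and seq3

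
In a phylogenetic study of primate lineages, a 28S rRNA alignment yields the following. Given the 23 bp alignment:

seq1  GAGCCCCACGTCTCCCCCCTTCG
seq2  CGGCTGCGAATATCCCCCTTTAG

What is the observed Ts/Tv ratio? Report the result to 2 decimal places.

Transitions are A↔G and C↔T; transversions are all other mismatches.
Transitions: 5. Transversions: 5.
R = 5/5 = 1.00.

1.00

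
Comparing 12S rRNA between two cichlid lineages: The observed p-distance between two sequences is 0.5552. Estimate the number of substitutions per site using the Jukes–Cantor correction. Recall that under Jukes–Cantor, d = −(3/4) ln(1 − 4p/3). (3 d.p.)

1.011

d = −(3/4) ln(1 − 4p/3) = −0.75 ln(1 − 0.740267) = −0.75 ln(0.259733)
  = −0.75 × (-1.348101) = 1.011076 substitutions/site.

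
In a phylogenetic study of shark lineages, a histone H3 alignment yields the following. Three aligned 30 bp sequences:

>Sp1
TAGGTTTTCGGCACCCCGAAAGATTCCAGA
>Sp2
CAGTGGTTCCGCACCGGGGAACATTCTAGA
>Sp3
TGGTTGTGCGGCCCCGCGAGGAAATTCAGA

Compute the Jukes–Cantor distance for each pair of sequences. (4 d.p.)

d(Sp1,Sp2) = 0.4408, d(Sp1,Sp3) = 0.5034, d(Sp2,Sp3) = 0.7301

Sp1–Sp2: 10/30 sites differ → p ≈ 0.333333, d = −0.75 ln(1 − 0.444444) = 0.440839 ≈ 0.4408.
Sp1–Sp3: 11/30 sites differ → p ≈ 0.366667, d = −0.75 ln(1 − 0.488889) = 0.503376 ≈ 0.5034.
Sp2–Sp3: 14/30 sites differ → p ≈ 0.466667, d = −0.75 ln(1 − 0.622223) = 0.730088 ≈ 0.7301.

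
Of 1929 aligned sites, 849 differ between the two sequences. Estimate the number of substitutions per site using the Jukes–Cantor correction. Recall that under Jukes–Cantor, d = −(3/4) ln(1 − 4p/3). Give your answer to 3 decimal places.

0.663

p = 849/1929 ≈ 0.440124.
d = −(3/4) ln(1 − 4p/3) = −0.75 ln(1 − 0.586832) = −0.75 ln(0.413168)
  = −0.75 × (-0.883901) = 0.662926 substitutions/site.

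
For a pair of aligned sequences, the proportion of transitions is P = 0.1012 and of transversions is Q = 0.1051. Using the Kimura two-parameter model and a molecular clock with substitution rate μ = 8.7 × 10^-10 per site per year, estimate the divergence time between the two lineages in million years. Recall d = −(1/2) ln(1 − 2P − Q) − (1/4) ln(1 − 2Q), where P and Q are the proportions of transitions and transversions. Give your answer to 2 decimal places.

139.49

Under the Kimura two-parameter model, d = −½ ln(1 − 2P − Q) − ¼ ln(1 − 2Q).
1 − 2P − Q = 0.6925, giving −½ ln(0.6925) = 0.183724.
1 − 2Q = 0.7898, giving −¼ ln(0.7898) = 0.058994.
d = 0.183724 + 0.058994 = 0.242718.
Under a molecular clock d = 2μt, so t = d/(2μ) = 0.242718 / (2 × 8.7 × 10^-10) = 139.49 million years.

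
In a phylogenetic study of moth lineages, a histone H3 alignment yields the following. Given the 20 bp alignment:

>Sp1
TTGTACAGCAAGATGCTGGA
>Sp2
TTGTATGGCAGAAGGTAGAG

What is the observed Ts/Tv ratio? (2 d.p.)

3.50

Transitions are A↔G and C↔T; transversions are all other mismatches.
Transitions: 7. Transversions: 2.
R = 7/2 = 3.50.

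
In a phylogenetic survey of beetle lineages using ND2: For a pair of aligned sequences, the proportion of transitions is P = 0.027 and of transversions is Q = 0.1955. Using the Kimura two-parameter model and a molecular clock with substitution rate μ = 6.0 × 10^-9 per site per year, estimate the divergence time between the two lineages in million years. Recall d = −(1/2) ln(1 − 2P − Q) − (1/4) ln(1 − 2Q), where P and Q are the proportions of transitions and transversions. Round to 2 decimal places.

Under the Kimura two-parameter model, d = −½ ln(1 − 2P − Q) − ¼ ln(1 − 2Q).
1 − 2P − Q = 0.7505, giving −½ ln(0.7505) = 0.143508.
1 − 2Q = 0.609, giving −¼ ln(0.609) = 0.123984.
d = 0.143508 + 0.123984 = 0.267492.
Under a molecular clock d = 2μt, so t = d/(2μ) = 0.267492 / (2 × 6.0 × 10^-9) = 22.29 million years.

22.29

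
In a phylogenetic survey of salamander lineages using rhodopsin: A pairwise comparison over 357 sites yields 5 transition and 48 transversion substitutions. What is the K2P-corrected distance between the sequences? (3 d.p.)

P = 5/357 ≈ 0.014006 and Q = 48/357 ≈ 0.134454.
Under the Kimura two-parameter model, d = −½ ln(1 − 2P − Q) − ¼ ln(1 − 2Q).
1 − 2P − Q = 0.837534, giving −½ ln(0.837534) = 0.088647.
1 − 2Q = 0.731092, giving −¼ ln(0.731092) = 0.078304.
d = 0.088647 + 0.078304 = 0.166951.

0.167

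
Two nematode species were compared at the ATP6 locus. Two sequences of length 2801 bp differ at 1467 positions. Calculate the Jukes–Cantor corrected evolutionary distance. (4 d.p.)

0.8988

p = 1467/2801 ≈ 0.523742.
d = −(3/4) ln(1 − 4p/3) = −0.75 ln(1 − 0.698323) = −0.75 ln(0.301677)
  = −0.75 × (-1.198398) = 0.898799 substitutions/site.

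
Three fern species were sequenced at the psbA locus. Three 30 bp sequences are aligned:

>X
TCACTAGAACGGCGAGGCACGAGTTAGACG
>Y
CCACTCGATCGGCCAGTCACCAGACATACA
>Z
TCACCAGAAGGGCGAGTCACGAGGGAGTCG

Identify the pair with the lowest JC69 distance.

X–Y: 10/30 differ, p = 0.333, d = 0.441.
X–Z: 6/30 differ, p = 0.200, d = 0.233.
Y–Z: 12/30 differ, p = 0.400, d = 0.572.
The smallest distance is between X and Z.

X and Z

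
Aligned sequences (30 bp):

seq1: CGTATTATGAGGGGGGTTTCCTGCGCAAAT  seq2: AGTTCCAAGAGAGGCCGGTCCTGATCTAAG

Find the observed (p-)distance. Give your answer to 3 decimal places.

The sequences differ at 14 of 30 positions.
p = 14/30 = 0.466666… ≈ 0.467 (to 3 d.p.).

0.467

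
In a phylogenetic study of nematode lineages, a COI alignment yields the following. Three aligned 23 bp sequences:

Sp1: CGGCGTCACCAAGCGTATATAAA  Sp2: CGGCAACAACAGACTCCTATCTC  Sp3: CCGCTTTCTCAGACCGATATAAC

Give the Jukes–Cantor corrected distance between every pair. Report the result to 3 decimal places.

Sp1–Sp2: 11/23 sites differ → p ≈ 0.478261, d = −0.75 ln(1 − 0.637681) = 0.761423 ≈ 0.761.
Sp1–Sp3: 10/23 sites differ → p ≈ 0.434783, d = −0.75 ln(1 − 0.579711) = 0.650110 ≈ 0.650.
Sp2–Sp3: 11/23 sites differ → p ≈ 0.478261, d = −0.75 ln(1 − 0.637681) = 0.761423 ≈ 0.761.

d(Sp1,Sp2) = 0.761, d(Sp1,Sp3) = 0.650, d(Sp2,Sp3) = 0.761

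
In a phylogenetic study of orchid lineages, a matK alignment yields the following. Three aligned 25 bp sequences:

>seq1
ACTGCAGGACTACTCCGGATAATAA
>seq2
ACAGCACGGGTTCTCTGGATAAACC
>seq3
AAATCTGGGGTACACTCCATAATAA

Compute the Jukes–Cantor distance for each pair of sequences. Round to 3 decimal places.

seq1–seq2: 9/25 sites differ → p = 0.36, d = −0.75 ln(1 − 0.48) = 0.490445 ≈ 0.490.
seq1–seq3: 10/25 sites differ → p = 0.4, d = −0.75 ln(1 − 0.533333) = 0.571605 ≈ 0.572.
seq2–seq3: 11/25 sites differ → p = 0.44, d = −0.75 ln(1 − 0.586667) = 0.662626 ≈ 0.663.

d(seq1,seq2) = 0.490, d(seq1,seq3) = 0.572, d(seq2,seq3) = 0.663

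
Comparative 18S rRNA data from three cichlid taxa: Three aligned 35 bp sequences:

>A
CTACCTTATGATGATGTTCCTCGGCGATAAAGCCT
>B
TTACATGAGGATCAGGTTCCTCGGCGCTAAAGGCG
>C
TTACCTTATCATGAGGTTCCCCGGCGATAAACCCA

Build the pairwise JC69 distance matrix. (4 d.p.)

d(A,B) = 0.3149, d(A,C) = 0.1946, d(B,C) = 0.3597

A–B: 9/35 sites differ → p ≈ 0.257143, d = −0.75 ln(1 − 0.342857) = 0.314890 ≈ 0.3149.
A–C: 6/35 sites differ → p ≈ 0.171429, d = −0.75 ln(1 − 0.228572) = 0.194634 ≈ 0.1946.
B–C: 10/35 sites differ → p ≈ 0.285714, d = −0.75 ln(1 − 0.380952) = 0.359679 ≈ 0.3597.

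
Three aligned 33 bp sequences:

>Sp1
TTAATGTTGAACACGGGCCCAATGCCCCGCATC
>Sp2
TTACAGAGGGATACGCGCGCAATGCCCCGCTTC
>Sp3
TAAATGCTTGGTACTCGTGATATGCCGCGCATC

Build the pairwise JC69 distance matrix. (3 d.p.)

d(Sp1,Sp2) = 0.339, d(Sp1,Sp3) = 0.559, d(Sp2,Sp3) = 0.559

Sp1–Sp2: 9/33 sites differ → p ≈ 0.272727, d = −0.75 ln(1 − 0.363636) = 0.338988 ≈ 0.339.
Sp1–Sp3: 13/33 sites differ → p ≈ 0.393939, d = −0.75 ln(1 − 0.525252) = 0.558728 ≈ 0.559.
Sp2–Sp3: 13/33 sites differ → p ≈ 0.393939, d = −0.75 ln(1 − 0.525252) = 0.558728 ≈ 0.559.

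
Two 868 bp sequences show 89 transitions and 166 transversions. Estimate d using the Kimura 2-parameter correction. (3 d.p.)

0.373

P = 89/868 ≈ 0.102535 and Q = 166/868 ≈ 0.191244.
Under the Kimura two-parameter model, d = −½ ln(1 − 2P − Q) − ¼ ln(1 − 2Q).
1 − 2P − Q = 0.603686, giving −½ ln(0.603686) = 0.252351.
1 − 2Q = 0.617512, giving −¼ ln(0.617512) = 0.120514.
d = 0.252351 + 0.120514 = 0.372865.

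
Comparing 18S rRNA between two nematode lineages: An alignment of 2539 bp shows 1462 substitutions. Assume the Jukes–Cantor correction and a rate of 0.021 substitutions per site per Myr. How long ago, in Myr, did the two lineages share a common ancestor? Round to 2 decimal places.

26.07

p = 1462/2539 ≈ 0.575817.
d = −(3/4) ln(1 − 4p/3) = −0.75 ln(1 − 0.767756) = −0.75 ln(0.232244)
  = −0.75 × (-1.459967) = 1.094975 substitutions/site.
Under a molecular clock d = 2μt, so t = d/(2μ) = 1.094975 / (2 × 0.021) = 26.07 Myr.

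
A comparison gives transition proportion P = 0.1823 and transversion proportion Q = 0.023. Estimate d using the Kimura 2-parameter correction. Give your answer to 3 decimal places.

Under the Kimura two-parameter model, d = −½ ln(1 − 2P − Q) − ¼ ln(1 − 2Q).
1 − 2P − Q = 0.6124, giving −½ ln(0.6124) = 0.245185.
1 − 2Q = 0.954, giving −¼ ln(0.954) = 0.011773.
d = 0.245185 + 0.011773 = 0.256958.

0.257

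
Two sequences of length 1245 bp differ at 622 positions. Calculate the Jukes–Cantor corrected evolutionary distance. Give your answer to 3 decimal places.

p = 622/1245 ≈ 0.499598.
d = −(3/4) ln(1 − 4p/3) = −0.75 ln(1 − 0.666131) = −0.75 ln(0.333869)
  = −0.75 × (-1.097007) = 0.822755 substitutions/site.

0.823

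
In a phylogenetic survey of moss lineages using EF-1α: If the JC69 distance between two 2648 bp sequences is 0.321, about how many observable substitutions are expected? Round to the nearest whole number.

692

Invert JC69: p = (3/4)(1 − e^(−4d/3)) = 0.75 × (1 − e^(-0.428)) = 0.75 × (1 − 0.651811) = 0.261142.
Expected differing sites = pL ≈ 0.261142 × 2648 = 691.504016 ≈ 692.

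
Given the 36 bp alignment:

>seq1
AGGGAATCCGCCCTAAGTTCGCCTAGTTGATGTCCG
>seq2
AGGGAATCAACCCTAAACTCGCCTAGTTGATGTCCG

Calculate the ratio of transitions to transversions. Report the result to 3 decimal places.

3.000

Transitions are A↔G and C↔T; transversions are all other mismatches.
Transitions: 3. Transversions: 1.
R = 3/1 = 3.000.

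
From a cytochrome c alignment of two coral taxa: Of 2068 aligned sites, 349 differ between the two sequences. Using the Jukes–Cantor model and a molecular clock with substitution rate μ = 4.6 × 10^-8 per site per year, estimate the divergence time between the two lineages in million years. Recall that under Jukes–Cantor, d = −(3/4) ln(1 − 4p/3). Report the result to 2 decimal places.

2.08

p = 349/2068 ≈ 0.168762.
d = −(3/4) ln(1 − 4p/3) = −0.75 ln(1 − 0.225016) = −0.75 ln(0.774984)
  = −0.75 × (-0.254913) = 0.191185 substitutions/site.
Under a molecular clock d = 2μt, so t = d/(2μ) = 0.191185 / (2 × 4.6 × 10^-8) = 2.08 million years.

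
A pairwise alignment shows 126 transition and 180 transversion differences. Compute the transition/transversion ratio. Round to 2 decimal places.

0.70

R = 126/180 = 0.70.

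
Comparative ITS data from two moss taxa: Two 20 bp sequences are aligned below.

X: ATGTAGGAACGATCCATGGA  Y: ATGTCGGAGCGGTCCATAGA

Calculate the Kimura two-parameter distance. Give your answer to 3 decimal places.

Of 20 sites, 3 differences are transitions and 1 are transversions, so P = 3/20 = 0.15 and Q = 1/20 = 0.05.
Under the Kimura two-parameter model, d = −½ ln(1 − 2P − Q) − ¼ ln(1 − 2Q).
1 − 2P − Q = 0.65, giving −½ ln(0.65) = 0.215391.
1 − 2Q = 0.9, giving −¼ ln(0.9) = 0.026340.
d = 0.215391 + 0.026340 = 0.241731.

0.242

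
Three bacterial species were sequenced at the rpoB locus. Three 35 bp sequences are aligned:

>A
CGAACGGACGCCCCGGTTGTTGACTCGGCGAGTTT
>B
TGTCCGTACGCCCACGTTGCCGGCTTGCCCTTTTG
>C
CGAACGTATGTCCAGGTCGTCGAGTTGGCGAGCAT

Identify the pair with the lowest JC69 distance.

A and C

A–B: 15/35 differ, p = 0.429, d = 0.635.
A–C: 10/35 differ, p = 0.286, d = 0.360.
B–C: 17/35 differ, p = 0.486, d = 0.782.
The smallest distance is between A and C.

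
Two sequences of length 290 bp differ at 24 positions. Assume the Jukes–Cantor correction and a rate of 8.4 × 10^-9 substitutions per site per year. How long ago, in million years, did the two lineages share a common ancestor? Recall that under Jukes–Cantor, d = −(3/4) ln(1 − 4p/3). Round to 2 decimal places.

5.22

p = 24/290 ≈ 0.082759.
d = −(3/4) ln(1 − 4p/3) = −0.75 ln(1 − 0.110345) = −0.75 ln(0.889655)
  = −0.75 × (-0.116922) = 0.087692 substitutions/site.
Under a molecular clock d = 2μt, so t = d/(2μ) = 0.087692 / (2 × 8.4 × 10^-9) = 5.22 million years.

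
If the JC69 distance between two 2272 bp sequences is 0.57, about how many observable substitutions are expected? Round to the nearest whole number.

907

Invert JC69: p = (3/4)(1 − e^(−4d/3)) = 0.75 × (1 − e^(-0.76)) = 0.75 × (1 − 0.467666) = 0.399251.
Expected differing sites = pL ≈ 0.399251 × 2272 = 907.098272 ≈ 907.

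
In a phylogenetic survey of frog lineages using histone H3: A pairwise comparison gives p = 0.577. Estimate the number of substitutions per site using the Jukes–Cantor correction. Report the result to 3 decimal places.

d = −(3/4) ln(1 − 4p/3) = −0.75 ln(1 − 0.769333) = −0.75 ln(0.230667)
  = −0.75 × (-1.466780) = 1.100085 substitutions/site.

1.100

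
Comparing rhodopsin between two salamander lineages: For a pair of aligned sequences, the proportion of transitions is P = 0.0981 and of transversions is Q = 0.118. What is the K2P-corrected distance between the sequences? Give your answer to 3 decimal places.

0.256

Under the Kimura two-parameter model, d = −½ ln(1 − 2P − Q) − ¼ ln(1 − 2Q).
1 − 2P − Q = 0.6858, giving −½ ln(0.6858) = 0.188585.
1 − 2Q = 0.764, giving −¼ ln(0.764) = 0.067297.
d = 0.188585 + 0.067297 = 0.255882.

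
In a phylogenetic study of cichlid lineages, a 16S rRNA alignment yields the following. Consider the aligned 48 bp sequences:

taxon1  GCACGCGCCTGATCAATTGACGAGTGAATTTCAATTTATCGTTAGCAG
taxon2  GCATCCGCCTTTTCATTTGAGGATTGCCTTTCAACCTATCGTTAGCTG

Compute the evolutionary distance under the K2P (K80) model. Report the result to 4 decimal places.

0.3048

Of 48 sites, 3 differences are transitions and 9 are transversions, so P = 3/48 = 0.0625 and Q = 9/48 = 0.1875.
Under the Kimura two-parameter model, d = −½ ln(1 − 2P − Q) − ¼ ln(1 − 2Q).
1 − 2P − Q = 0.6875, giving −½ ln(0.6875) = 0.187347.
1 − 2Q = 0.625, giving −¼ ln(0.625) = 0.117501.
d = 0.187347 + 0.117501 = 0.304848.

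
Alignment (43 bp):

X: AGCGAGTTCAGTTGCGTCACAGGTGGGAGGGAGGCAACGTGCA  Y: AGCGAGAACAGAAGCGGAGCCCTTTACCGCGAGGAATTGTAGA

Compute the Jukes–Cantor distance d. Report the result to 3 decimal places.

The sequences differ at 20 of 43 sites, so p = 20/43 ≈ 0.465116.
d = −(3/4) ln(1 − 4p/3) = −0.75 ln(1 − 0.620155) = −0.75 ln(0.379845)
  = −0.75 × (-0.967992) = 0.725994 substitutions/site.

0.726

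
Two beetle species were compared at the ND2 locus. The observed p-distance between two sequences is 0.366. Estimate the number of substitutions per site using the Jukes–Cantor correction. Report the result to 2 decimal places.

d = −(3/4) ln(1 − 4p/3) = −0.75 ln(1 − 0.488) = −0.75 ln(0.512)
  = −0.75 × (-0.669431) = 0.502073 substitutions/site.

0.50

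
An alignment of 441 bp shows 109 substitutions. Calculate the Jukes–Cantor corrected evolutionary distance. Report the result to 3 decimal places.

0.300

p = 109/441 ≈ 0.247166.
d = −(3/4) ln(1 − 4p/3) = −0.75 ln(1 − 0.329555) = −0.75 ln(0.670445)
  = −0.75 × (-0.399814) = 0.299861 substitutions/site.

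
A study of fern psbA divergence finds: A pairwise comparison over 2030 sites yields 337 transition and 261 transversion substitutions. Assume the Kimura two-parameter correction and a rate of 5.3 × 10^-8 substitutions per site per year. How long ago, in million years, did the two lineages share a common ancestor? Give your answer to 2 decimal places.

3.61

P = 337/2030 ≈ 0.16601 and Q = 261/2030 ≈ 0.128571.
Under the Kimura two-parameter model, d = −½ ln(1 − 2P − Q) − ¼ ln(1 − 2Q).
1 − 2P − Q = 0.539409, giving −½ ln(0.539409) = 0.308641.
1 − 2Q = 0.742858, giving −¼ ln(0.742858) = 0.074313.
d = 0.308641 + 0.074313 = 0.382954.
Under a molecular clock d = 2μt, so t = d/(2μ) = 0.382954 / (2 × 5.3 × 10^-8) = 3.61 million years.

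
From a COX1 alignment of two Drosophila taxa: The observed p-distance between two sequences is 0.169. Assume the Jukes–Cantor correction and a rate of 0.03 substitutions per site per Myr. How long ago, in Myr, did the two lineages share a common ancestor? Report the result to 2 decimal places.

3.19

d = −(3/4) ln(1 − 4p/3) = −0.75 ln(1 − 0.225333) = −0.75 ln(0.774667)
  = −0.75 × (-0.255322) = 0.191492 substitutions/site.
Under a molecular clock d = 2μt, so t = d/(2μ) = 0.191492 / (2 × 0.03) = 3.19 Myr.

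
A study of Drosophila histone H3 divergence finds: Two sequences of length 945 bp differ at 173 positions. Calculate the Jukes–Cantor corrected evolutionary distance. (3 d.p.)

0.210

p = 173/945 ≈ 0.183069.
d = −(3/4) ln(1 − 4p/3) = −0.75 ln(1 − 0.244092) = −0.75 ln(0.755908)
  = −0.75 × (-0.279836) = 0.209877 substitutions/site.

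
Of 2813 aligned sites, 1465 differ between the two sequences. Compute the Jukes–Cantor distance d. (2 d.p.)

p = 1465/2813 ≈ 0.520796.
d = −(3/4) ln(1 − 4p/3) = −0.75 ln(1 − 0.694395) = −0.75 ln(0.305605)
  = −0.75 × (-1.185462) = 0.889097 substitutions/site.

0.89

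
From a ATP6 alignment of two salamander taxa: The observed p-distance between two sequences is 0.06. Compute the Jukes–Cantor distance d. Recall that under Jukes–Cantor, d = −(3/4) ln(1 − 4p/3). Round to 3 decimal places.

d = −(3/4) ln(1 − 4p/3) = −0.75 ln(1 − 0.08) = −0.75 ln(0.92)
  = −0.75 × (-0.083382) = 0.062537 substitutions/site.

0.063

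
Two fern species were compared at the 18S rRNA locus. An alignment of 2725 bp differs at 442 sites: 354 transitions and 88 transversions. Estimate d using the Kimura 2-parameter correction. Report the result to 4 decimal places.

P = 354/2725 ≈ 0.129908 and Q = 88/2725 ≈ 0.032294.
Under the Kimura two-parameter model, d = −½ ln(1 − 2P − Q) − ¼ ln(1 − 2Q).
1 − 2P − Q = 0.70789, giving −½ ln(0.70789) = 0.172733.
1 − 2Q = 0.935412, giving −¼ ln(0.935412) = 0.016692.
d = 0.172733 + 0.016692 = 0.189425.

0.1894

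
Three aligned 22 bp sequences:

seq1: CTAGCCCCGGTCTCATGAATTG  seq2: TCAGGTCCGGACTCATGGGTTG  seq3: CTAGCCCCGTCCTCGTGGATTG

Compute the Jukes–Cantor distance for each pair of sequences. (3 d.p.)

seq1–seq2: 7/22 sites differ → p ≈ 0.318182, d = −0.75 ln(1 − 0.424243) = 0.414052 ≈ 0.414.
seq1–seq3: 4/22 sites differ → p ≈ 0.181818, d = −0.75 ln(1 − 0.242424) = 0.208224 ≈ 0.208.
seq2–seq3: 8/22 sites differ → p ≈ 0.363636, d = −0.75 ln(1 − 0.484848) = 0.497470 ≈ 0.497.

d(seq1,seq2) = 0.414, d(seq1,seq3) = 0.208, d(seq2,seq3) = 0.497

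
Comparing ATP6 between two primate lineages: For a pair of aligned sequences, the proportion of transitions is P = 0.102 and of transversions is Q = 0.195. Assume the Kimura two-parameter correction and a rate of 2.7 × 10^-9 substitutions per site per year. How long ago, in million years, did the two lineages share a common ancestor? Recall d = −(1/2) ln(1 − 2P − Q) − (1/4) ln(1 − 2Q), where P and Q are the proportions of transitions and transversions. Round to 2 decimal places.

70.03

Under the Kimura two-parameter model, d = −½ ln(1 − 2P − Q) − ¼ ln(1 − 2Q).
1 − 2P − Q = 0.601, giving −½ ln(0.601) = 0.254580.
1 − 2Q = 0.61, giving −¼ ln(0.61) = 0.123574.
d = 0.254580 + 0.123574 = 0.378154.
Under a molecular clock d = 2μt, so t = d/(2μ) = 0.378154 / (2 × 2.7 × 10^-9) = 70.03 million years.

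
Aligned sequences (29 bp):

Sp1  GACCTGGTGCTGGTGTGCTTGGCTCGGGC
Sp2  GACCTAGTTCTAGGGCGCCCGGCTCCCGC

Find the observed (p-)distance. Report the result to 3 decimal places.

The sequences differ at 9 of 29 positions (sites 6, 9, 12, 14, 16, 19, 20, 26, 27).
p = 9/29 = 0.310344… ≈ 0.310 (to 3 d.p.).

0.310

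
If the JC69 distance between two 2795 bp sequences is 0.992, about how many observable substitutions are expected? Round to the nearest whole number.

1538

Invert JC69: p = (3/4)(1 − e^(−4d/3)) = 0.75 × (1 − e^(-1.322667)) = 0.75 × (1 − 0.266424) = 0.550182.
Expected differing sites = pL ≈ 0.550182 × 2795 = 1537.75869 ≈ 1538.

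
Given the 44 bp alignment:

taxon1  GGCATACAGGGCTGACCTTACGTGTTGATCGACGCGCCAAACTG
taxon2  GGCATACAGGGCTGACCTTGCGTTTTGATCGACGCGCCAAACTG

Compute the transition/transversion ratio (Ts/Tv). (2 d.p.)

1.00

Transitions are A↔G and C↔T; transversions are all other mismatches.
Transitions: 1. Transversions: 1.
R = 1/1 = 1.00.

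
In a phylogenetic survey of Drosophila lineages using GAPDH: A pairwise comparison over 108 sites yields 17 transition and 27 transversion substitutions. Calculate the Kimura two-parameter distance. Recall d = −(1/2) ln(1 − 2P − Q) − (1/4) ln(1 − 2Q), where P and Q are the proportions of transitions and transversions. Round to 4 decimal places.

P = 17/108 ≈ 0.157407 and Q = 27/108 = 0.25.
Under the Kimura two-parameter model, d = −½ ln(1 − 2P − Q) − ¼ ln(1 − 2Q).
1 − 2P − Q = 0.435186, giving −½ ln(0.435186) = 0.415991.
1 − 2Q = 0.5, giving −¼ ln(0.5) = 0.173287.
d = 0.415991 + 0.173287 = 0.589278.

0.5893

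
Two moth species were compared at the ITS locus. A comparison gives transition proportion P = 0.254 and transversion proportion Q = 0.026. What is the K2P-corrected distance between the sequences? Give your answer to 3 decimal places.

0.395

Under the Kimura two-parameter model, d = −½ ln(1 − 2P − Q) − ¼ ln(1 − 2Q).
1 − 2P − Q = 0.466, giving −½ ln(0.466) = 0.381785.
1 − 2Q = 0.948, giving −¼ ln(0.948) = 0.013350.
d = 0.381785 + 0.013350 = 0.395135.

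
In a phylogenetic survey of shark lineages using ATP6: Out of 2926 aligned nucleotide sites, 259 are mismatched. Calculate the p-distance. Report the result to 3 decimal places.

p = 259/2926 = 0.088516… ≈ 0.089 (to 3 d.p.).

0.089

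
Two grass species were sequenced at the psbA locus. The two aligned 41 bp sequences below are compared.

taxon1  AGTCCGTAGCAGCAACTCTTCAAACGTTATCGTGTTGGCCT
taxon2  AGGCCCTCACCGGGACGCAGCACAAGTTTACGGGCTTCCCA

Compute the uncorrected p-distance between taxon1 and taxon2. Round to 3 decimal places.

The sequences differ at 19 of 41 positions.
p = 19/41 = 0.463414… ≈ 0.463 (to 3 d.p.).

0.463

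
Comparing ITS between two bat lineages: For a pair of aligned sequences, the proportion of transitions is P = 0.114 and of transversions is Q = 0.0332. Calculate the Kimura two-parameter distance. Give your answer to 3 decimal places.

Under the Kimura two-parameter model, d = −½ ln(1 − 2P − Q) − ¼ ln(1 − 2Q).
1 − 2P − Q = 0.7388, giving −½ ln(0.7388) = 0.151364.
1 − 2Q = 0.9336, giving −¼ ln(0.9336) = 0.017177.
d = 0.151364 + 0.017177 = 0.168541.

0.169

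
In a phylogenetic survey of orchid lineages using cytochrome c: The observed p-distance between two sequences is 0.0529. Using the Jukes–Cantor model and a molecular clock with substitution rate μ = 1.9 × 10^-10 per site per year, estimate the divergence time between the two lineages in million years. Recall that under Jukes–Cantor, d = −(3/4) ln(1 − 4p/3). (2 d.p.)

144.36

d = −(3/4) ln(1 − 4p/3) = −0.75 ln(1 − 0.070533) = −0.75 ln(0.929467)
  = −0.75 × (-0.073144) = 0.054858 substitutions/site.
Under a molecular clock d = 2μt, so t = d/(2μ) = 0.054858 / (2 × 1.9 × 10^-10) = 144.36 million years.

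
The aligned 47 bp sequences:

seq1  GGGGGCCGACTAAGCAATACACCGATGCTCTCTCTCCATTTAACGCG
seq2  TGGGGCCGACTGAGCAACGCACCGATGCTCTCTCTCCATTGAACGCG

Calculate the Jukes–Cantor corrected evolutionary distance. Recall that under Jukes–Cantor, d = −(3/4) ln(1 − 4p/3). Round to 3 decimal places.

0.115

The sequences differ at 5 of 47 sites (1, 12, 18, 19, 41), so p = 5/47 ≈ 0.106383.
d = −(3/4) ln(1 − 4p/3) = −0.75 ln(1 − 0.141844) = −0.75 ln(0.858156)
  = −0.75 × (-0.152969) = 0.114727 substitutions/site.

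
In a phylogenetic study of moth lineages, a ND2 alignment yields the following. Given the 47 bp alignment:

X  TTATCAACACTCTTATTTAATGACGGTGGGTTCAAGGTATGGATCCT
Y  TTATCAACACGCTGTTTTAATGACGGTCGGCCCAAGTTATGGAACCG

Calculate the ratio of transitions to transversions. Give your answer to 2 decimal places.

0.29

Transitions are A↔G and C↔T; transversions are all other mismatches.
Transitions: 2. Transversions: 7.
R = 2/7 = 0.285714… ≈ 0.29 (to 2 d.p.).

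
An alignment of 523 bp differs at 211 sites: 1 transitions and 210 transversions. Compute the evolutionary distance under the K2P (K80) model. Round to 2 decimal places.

P = 1/523 ≈ 0.001912 and Q = 210/523 ≈ 0.40153.
Under the Kimura two-parameter model, d = −½ ln(1 − 2P − Q) − ¼ ln(1 − 2Q).
1 − 2P − Q = 0.594646, giving −½ ln(0.594646) = 0.259895.
1 − 2Q = 0.19694, giving −¼ ln(0.19694) = 0.406214.
d = 0.259895 + 0.406214 = 0.666109.

0.67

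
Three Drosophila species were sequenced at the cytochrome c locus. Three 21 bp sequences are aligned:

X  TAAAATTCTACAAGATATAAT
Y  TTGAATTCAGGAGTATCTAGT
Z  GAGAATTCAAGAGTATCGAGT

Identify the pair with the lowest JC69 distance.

Y and Z

X–Y: 9/21 differ, p = 0.429, d = 0.635.
X–Z: 9/21 differ, p = 0.429, d = 0.635.
Y–Z: 4/21 differ, p = 0.190, d = 0.220.
The smallest distance is between Y and Z.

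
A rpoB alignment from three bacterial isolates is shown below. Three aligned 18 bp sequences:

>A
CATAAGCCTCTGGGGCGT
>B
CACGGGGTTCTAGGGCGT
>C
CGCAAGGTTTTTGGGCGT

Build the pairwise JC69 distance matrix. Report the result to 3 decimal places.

A–B: 6/18 sites differ → p ≈ 0.333333, d = −0.75 ln(1 − 0.444444) = 0.440839 ≈ 0.441.
A–C: 6/18 sites differ → p ≈ 0.333333, d = −0.75 ln(1 − 0.444444) = 0.440839 ≈ 0.441.
B–C: 5/18 sites differ → p ≈ 0.277778, d = −0.75 ln(1 − 0.370371) = 0.346968 ≈ 0.347.

d(A,B) = 0.441, d(A,C) = 0.441, d(B,C) = 0.347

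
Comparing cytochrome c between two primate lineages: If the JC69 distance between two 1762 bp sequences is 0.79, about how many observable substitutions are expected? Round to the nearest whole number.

861

Invert JC69: p = (3/4)(1 − e^(−4d/3)) = 0.75 × (1 − e^(-1.053333)) = 0.75 × (1 − 0.348773) = 0.488420.
Expected differing sites = pL ≈ 0.488420 × 1762 = 860.59604 ≈ 861.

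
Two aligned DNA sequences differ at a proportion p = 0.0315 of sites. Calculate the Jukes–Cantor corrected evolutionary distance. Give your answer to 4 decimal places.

0.0322

d = −(3/4) ln(1 − 4p/3) = −0.75 ln(1 − 0.042) = −0.75 ln(0.958)
  = −0.75 × (-0.042908) = 0.032181 substitutions/site.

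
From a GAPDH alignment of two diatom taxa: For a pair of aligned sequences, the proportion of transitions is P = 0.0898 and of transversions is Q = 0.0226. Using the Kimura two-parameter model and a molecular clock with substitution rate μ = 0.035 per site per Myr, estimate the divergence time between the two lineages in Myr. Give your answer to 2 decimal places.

Under the Kimura two-parameter model, d = −½ ln(1 − 2P − Q) − ¼ ln(1 − 2Q).
1 − 2P − Q = 0.7978, giving −½ ln(0.7978) = 0.112949.
1 − 2Q = 0.9548, giving −¼ ln(0.9548) = 0.011563.
d = 0.112949 + 0.011563 = 0.124512.
Under a molecular clock d = 2μt, so t = d/(2μ) = 0.124512 / (2 × 0.035) = 1.78 Myr.

1.78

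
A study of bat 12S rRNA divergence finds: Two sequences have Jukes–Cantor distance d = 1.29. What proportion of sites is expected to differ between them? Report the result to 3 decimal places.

0.616

p = (3/4)(1 − e^(−4d/3)) = 0.75 × (1 − e^(-1.72)) = 0.75 × (1 − 0.179066) = 0.615701.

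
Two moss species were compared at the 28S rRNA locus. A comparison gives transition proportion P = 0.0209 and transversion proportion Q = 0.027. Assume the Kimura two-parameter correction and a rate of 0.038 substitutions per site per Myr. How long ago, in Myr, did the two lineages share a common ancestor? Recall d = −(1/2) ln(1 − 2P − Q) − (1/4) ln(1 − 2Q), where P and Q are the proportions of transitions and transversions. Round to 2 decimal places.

0.65

Under the Kimura two-parameter model, d = −½ ln(1 − 2P − Q) − ¼ ln(1 − 2Q).
1 − 2P − Q = 0.9312, giving −½ ln(0.9312) = 0.035641.
1 − 2Q = 0.946, giving −¼ ln(0.946) = 0.013878.
d = 0.035641 + 0.013878 = 0.049519.
Under a molecular clock d = 2μt, so t = d/(2μ) = 0.049519 / (2 × 0.038) = 0.65 Myr.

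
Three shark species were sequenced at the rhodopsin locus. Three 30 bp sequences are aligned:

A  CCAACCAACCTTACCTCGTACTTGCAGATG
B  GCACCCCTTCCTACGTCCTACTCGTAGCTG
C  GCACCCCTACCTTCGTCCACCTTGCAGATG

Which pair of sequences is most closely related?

B and C

A–B: 11/30 differ, p = 0.367, d = 0.503.
A–C: 11/30 differ, p = 0.367, d = 0.503.
B–C: 7/30 differ, p = 0.233, d = 0.280.
The smallest distance is between B and C.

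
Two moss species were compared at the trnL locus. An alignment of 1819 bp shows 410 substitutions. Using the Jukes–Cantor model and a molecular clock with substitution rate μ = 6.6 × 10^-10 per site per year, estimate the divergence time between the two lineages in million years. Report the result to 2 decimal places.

203.09

p = 410/1819 ≈ 0.225399.
d = −(3/4) ln(1 − 4p/3) = −0.75 ln(1 − 0.300532) = −0.75 ln(0.699468)
  = −0.75 × (-0.357435) = 0.268076 substitutions/site.
Under a molecular clock d = 2μt, so t = d/(2μ) = 0.268076 / (2 × 6.6 × 10^-10) = 203.09 million years.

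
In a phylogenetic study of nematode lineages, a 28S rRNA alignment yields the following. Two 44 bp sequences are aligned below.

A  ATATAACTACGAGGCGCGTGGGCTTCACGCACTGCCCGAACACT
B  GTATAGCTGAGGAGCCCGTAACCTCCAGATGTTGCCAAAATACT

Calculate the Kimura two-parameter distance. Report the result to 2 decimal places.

Of 44 sites, 14 differences are transitions and 5 are transversions, so P = 14/44 ≈ 0.318182 and Q = 5/44 ≈ 0.113636.
Under the Kimura two-parameter model, d = −½ ln(1 − 2P − Q) − ¼ ln(1 − 2Q).
1 − 2P − Q = 0.25, giving −½ ln(0.25) = 0.693147.
1 − 2Q = 0.772728, giving −¼ ln(0.772728) = 0.064457.
d = 0.693147 + 0.064457 = 0.757604.

0.76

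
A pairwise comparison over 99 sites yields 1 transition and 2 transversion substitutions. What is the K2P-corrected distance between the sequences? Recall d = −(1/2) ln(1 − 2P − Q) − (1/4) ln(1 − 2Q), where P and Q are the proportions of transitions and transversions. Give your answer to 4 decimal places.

P = 1/99 ≈ 0.010101 and Q = 2/99 ≈ 0.020202.
Under the Kimura two-parameter model, d = −½ ln(1 − 2P − Q) − ¼ ln(1 − 2Q).
1 − 2P − Q = 0.959596, giving −½ ln(0.959596) = 0.020621.
1 − 2Q = 0.959596, giving −¼ ln(0.959596) = 0.010311.
d = 0.020621 + 0.010311 = 0.030932.

0.0309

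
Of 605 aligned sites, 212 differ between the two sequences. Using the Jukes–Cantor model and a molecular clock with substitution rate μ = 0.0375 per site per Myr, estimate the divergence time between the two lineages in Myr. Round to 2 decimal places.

p = 212/605 ≈ 0.350413.
d = −(3/4) ln(1 − 4p/3) = −0.75 ln(1 − 0.467217) = −0.75 ln(0.532783)
  = −0.75 × (-0.629641) = 0.472231 substitutions/site.
Under a molecular clock d = 2μt, so t = d/(2μ) = 0.472231 / (2 × 0.0375) = 6.30 Myr.

6.30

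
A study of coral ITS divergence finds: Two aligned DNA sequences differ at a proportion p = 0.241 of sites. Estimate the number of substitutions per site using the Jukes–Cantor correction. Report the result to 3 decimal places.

0.291

d = −(3/4) ln(1 − 4p/3) = −0.75 ln(1 − 0.321333) = −0.75 ln(0.678667)
  = −0.75 × (-0.387625) = 0.290719 substitutions/site.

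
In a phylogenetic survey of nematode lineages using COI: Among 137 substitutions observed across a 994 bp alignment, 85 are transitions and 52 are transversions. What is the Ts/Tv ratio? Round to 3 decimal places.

1.635

R = 85/52 = 1.634615… ≈ 1.635 (to 3 d.p.).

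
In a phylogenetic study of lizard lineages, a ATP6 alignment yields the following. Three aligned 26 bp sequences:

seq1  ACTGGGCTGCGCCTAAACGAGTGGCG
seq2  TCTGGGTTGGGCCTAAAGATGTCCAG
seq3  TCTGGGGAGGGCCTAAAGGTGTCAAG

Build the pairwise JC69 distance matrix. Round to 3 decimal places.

seq1–seq2: 9/26 sites differ → p ≈ 0.346154, d = −0.75 ln(1 − 0.461539) = 0.464280 ≈ 0.464.
seq1–seq3: 9/26 sites differ → p ≈ 0.346154, d = −0.75 ln(1 − 0.461539) = 0.464280 ≈ 0.464.
seq2–seq3: 4/26 sites differ → p ≈ 0.153846, d = −0.75 ln(1 − 0.205128) = 0.172181 ≈ 0.172.

d(seq1,seq2) = 0.464, d(seq1,seq3) = 0.464, d(seq2,seq3) = 0.172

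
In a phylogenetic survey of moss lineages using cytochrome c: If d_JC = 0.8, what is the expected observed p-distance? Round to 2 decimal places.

0.49

p = (3/4)(1 − e^(−4d/3)) = 0.75 × (1 − e^(-1.066667)) = 0.75 × (1 − 0.344154) = 0.491885.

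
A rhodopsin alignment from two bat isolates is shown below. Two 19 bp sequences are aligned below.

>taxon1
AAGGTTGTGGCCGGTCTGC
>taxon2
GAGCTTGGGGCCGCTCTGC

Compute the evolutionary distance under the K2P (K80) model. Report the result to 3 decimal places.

Of 19 sites, 1 differences are transitions and 3 are transversions, so P = 1/19 ≈ 0.052632 and Q = 3/19 ≈ 0.157895.
Under the Kimura two-parameter model, d = −½ ln(1 − 2P − Q) − ¼ ln(1 − 2Q).
1 − 2P − Q = 0.736841, giving −½ ln(0.736841) = 0.152692.
1 − 2Q = 0.68421, giving −¼ ln(0.68421) = 0.094873.
d = 0.152692 + 0.094873 = 0.247565.

0.248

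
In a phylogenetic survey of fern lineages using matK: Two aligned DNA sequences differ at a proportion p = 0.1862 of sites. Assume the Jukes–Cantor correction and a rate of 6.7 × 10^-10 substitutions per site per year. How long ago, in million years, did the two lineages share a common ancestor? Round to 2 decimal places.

d = −(3/4) ln(1 − 4p/3) = −0.75 ln(1 − 0.248267) = −0.75 ln(0.751733)
  = −0.75 × (-0.285374) = 0.214031 substitutions/site.
Under a molecular clock d = 2μt, so t = d/(2μ) = 0.214031 / (2 × 6.7 × 10^-10) = 159.72 million years.

159.72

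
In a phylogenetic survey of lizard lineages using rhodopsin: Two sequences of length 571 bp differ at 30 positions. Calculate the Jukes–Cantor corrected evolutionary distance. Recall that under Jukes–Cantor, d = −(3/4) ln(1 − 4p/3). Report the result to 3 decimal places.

p = 30/571 ≈ 0.052539.
d = −(3/4) ln(1 − 4p/3) = −0.75 ln(1 − 0.070052) = −0.75 ln(0.929948)
  = −0.75 × (-0.072627) = 0.054470 substitutions/site.

0.054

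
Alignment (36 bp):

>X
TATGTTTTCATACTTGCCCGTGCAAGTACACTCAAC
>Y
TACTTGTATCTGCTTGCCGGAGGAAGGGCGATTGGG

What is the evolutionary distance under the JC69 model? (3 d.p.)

The sequences differ at 18 of 36 sites, so p = 18/36 = 0.5.
d = −(3/4) ln(1 − 4p/3) = −0.75 ln(1 − 0.666667) = −0.75 ln(0.333333)
  = −0.75 × (-1.098613) = 0.823960 substitutions/site.

0.824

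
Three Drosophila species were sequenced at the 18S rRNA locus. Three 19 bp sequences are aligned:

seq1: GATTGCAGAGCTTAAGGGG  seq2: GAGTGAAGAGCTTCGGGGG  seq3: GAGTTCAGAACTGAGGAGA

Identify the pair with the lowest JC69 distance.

seq1 and seq2

seq1–seq2: 4/19 differ, p = 0.211, d = 0.247.
seq1–seq3: 7/19 differ, p = 0.368, d = 0.507.
seq2–seq3: 7/19 differ, p = 0.368, d = 0.507.
The smallest distance is between seq1 and seq2.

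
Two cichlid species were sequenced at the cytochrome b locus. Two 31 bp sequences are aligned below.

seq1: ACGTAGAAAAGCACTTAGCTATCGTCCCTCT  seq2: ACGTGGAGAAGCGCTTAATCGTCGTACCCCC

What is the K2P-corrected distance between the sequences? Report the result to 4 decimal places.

Of 31 sites, 9 differences are transitions and 1 are transversions, so P = 9/31 ≈ 0.290323 and Q = 1/31 ≈ 0.032258.
Under the Kimura two-parameter model, d = −½ ln(1 − 2P − Q) − ¼ ln(1 − 2Q).
1 − 2P − Q = 0.387096, giving −½ ln(0.387096) = 0.474541.
1 − 2Q = 0.935484, giving −¼ ln(0.935484) = 0.016673.
d = 0.474541 + 0.016673 = 0.491214.

0.4912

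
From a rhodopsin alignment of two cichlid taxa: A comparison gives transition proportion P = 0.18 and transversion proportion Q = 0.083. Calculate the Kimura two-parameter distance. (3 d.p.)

0.338

Under the Kimura two-parameter model, d = −½ ln(1 − 2P − Q) − ¼ ln(1 − 2Q).
1 − 2P − Q = 0.557, giving −½ ln(0.557) = 0.292595.
1 − 2Q = 0.834, giving −¼ ln(0.834) = 0.045380.
d = 0.292595 + 0.045380 = 0.337975.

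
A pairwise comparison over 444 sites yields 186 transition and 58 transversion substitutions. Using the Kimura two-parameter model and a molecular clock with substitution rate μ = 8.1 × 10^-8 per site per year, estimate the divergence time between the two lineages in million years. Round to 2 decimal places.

P = 186/444 ≈ 0.418919 and Q = 58/444 ≈ 0.130631.
Under the Kimura two-parameter model, d = −½ ln(1 − 2P − Q) − ¼ ln(1 − 2Q).
1 − 2P − Q = 0.031531, giving −½ ln(0.031531) = 1.728392.
1 − 2Q = 0.738738, giving −¼ ln(0.738738) = 0.075703.
d = 1.728392 + 0.075703 = 1.804095.
Under a molecular clock d = 2μt, so t = d/(2μ) = 1.804095 / (2 × 8.1 × 10^-8) = 11.14 million years.

11.14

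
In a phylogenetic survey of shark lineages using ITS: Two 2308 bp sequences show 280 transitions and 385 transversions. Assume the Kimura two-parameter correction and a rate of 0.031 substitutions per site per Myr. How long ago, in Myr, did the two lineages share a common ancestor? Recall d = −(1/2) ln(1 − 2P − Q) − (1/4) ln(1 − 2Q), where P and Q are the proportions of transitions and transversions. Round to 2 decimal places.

P = 280/2308 ≈ 0.121317 and Q = 385/2308 ≈ 0.166811.
Under the Kimura two-parameter model, d = −½ ln(1 − 2P − Q) − ¼ ln(1 − 2Q).
1 − 2P − Q = 0.590555, giving −½ ln(0.590555) = 0.263346.
1 − 2Q = 0.666378, giving −¼ ln(0.666378) = 0.101475.
d = 0.263346 + 0.101475 = 0.364821.
Under a molecular clock d = 2μt, so t = d/(2μ) = 0.364821 / (2 × 0.031) = 5.88 Myr.

5.88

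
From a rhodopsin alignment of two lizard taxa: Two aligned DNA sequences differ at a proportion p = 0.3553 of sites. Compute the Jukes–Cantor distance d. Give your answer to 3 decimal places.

0.481

d = −(3/4) ln(1 − 4p/3) = −0.75 ln(1 − 0.473733) = −0.75 ln(0.526267)
  = −0.75 × (-0.641947) = 0.481460 substitutions/site.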